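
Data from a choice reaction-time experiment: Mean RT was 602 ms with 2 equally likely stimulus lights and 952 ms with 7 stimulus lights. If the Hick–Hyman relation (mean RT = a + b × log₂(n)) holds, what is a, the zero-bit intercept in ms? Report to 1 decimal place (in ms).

408.3 ms

The slope on a log₂ axis is (952 − 602) / (2.8074 − 1) = 193.653 ms/bit.
Intercept: a = 602 − 193.653·log₂(2) = 408.347 ms.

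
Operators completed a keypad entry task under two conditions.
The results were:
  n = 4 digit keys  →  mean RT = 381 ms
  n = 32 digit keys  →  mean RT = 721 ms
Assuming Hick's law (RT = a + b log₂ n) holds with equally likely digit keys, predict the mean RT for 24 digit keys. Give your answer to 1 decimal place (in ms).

674.0 ms

Fit slope and intercept:
  b = (721 − 381) / (log₂ 32 − log₂ 4) = 340 / (5 − 2) = 113.333 ms/bit
  a = 381 − 113.333 × 2 = 154.333 ms
Then RT(24) = 154.333 + 113.333 × log₂ 24 = 154.333 + 113.333 × 4.5850 ≈ 673.962 ms.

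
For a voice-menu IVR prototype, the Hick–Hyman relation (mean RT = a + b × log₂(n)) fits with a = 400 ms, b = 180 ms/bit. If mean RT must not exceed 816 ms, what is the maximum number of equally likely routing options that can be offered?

4

Information budget: (816 − 400)/180 = 2.3111 bits, so n ≤ 2^2.3111 = 4.963 → at most 4.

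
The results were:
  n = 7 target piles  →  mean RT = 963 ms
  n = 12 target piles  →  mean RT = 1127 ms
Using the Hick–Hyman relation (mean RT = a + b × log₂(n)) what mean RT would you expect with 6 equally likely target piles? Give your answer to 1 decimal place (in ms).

RT is linear in log₂ n, so two points fix the line:
  b = (1127 − 963) / (log₂ 12 − log₂ 7) = 164 / (3.5850 − 2.8074) = 210.903 ms/bit
  a = 963 − 210.903 × 2.8074 = 370.920 ms
Then RT(6) = 370.920 + 210.903 × log₂ 6 = 370.920 + 210.903 × 2.5850 ≈ 916.097 ms.

916.1 ms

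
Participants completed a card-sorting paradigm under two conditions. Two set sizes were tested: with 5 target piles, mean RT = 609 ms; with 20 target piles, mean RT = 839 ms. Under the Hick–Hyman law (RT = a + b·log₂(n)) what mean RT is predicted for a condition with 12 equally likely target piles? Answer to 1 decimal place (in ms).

RT is linear in log₂ n, so two points fix the line:
  b = (839 − 609) / (log₂ 20 − log₂ 5) = 230 / (4.3219 − 2.3219) = 115.000 ms/bit
  a = 609 − 115.000 × 2.3219 = 341.978 ms
Then RT(12) = 341.978 + 115.000 × log₂ 12 = 341.978 + 115.000 × 3.5850 ≈ 754.249 ms.

754.2 ms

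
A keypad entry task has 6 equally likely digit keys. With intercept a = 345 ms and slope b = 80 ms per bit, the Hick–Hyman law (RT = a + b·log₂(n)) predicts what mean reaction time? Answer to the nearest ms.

log₂(6) = 2.5850 bits, so RT = 345 + 80 × 2.5850 ≈ 551.797 ms.

552 ms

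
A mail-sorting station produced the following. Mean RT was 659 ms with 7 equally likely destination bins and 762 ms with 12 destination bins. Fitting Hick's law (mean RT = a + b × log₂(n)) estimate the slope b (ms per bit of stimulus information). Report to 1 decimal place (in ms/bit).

Slope: b = (762 − 659) / (log₂ 12 − log₂ 7) = 103/0.7776 = 132.458 ms/bit.

132.5 ms/bit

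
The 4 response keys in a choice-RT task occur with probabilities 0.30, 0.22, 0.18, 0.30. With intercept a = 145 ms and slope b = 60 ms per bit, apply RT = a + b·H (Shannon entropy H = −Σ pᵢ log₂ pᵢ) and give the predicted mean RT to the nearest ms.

H = 0.30·log₂(1/0.30) + 0.22·log₂(1/0.22) + 0.18·log₂(1/0.18) + 0.30·log₂(1/0.30) = 1.9681 bits.
RT = 145 + 60 × 1.9681 = 263.08 ms.

263 ms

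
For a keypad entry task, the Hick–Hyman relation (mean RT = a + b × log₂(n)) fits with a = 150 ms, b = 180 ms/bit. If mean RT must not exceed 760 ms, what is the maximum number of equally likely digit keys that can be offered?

10

Set 150 + 180·log₂ n ≤ 760 → log₂ n ≤ (760 − 150)/180 = 3.3889.
So n ≤ 2^3.3889 = 10.475; the largest integer n is 10.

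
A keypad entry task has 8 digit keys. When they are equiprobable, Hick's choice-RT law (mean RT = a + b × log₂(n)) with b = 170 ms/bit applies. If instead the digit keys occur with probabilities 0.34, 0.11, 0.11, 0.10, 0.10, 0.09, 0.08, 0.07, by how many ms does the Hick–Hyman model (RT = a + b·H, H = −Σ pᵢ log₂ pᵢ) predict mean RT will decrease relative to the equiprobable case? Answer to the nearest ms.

The RT saving is b·ΔH. Equiprobable H₀ = log₂(8) = 3.0000 bits; with the given probabilities H = 2.7669 bits.
b·(H₀ − H) = 170 × (3.0000 − 2.7669) = 39.64 ms.

40 ms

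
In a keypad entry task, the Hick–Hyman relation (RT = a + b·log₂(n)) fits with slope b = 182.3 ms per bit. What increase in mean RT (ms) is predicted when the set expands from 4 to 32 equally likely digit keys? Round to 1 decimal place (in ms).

Only the slope matters, since a is common to both: ΔRT = b·log₂(n₂/n₁).
log₂(32) − log₂(4) = log₂(32/4) = log₂(8) = 3.
ΔRT = 182.3 × 3.0000 = 546.900 ms.

546.9 ms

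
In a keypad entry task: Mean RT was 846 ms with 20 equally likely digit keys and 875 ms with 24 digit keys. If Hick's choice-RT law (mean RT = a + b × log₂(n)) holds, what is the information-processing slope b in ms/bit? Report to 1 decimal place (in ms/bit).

110.3 ms/bit

The slope on a log₂ axis is (875 − 846) / (4.5850 − 4.3219) = 110.252 ms/bit.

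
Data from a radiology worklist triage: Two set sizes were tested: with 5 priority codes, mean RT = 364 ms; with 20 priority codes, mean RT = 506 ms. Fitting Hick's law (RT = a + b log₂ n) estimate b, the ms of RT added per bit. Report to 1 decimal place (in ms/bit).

b = (RT₂ − RT₁)/(log₂ n₂ − log₂ n₁) = (506 − 364)/(4.3219 − 2.3219) = 71.000 ms/bit.

71.0 ms/bit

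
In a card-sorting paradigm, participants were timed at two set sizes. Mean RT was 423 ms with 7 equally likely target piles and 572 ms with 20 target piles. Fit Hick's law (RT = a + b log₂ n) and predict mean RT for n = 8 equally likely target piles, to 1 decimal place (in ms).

442.0 ms

Solve the two-equation system in a and b:
  b = (572 − 423) / (log₂ 20 − log₂ 7) = 149 / (4.3219 − 2.8074) = 98.378 ms/bit
  a = 423 − 98.378 × 2.8074 = 146.819 ms
Then RT(8) = 146.819 + 98.378 × log₂ 8 = 146.819 + 98.378 × 3 ≈ 441.952 ms.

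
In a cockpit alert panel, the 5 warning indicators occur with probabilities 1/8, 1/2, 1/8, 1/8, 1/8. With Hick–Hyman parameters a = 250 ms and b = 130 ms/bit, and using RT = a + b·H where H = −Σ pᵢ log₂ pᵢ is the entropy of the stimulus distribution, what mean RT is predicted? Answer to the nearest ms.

H = −Σ pᵢ log₂ pᵢ = 0.125·3 + 0.5·1 + 0.125·3 + 0.125·3 + 0.125·3 = 2.000 bits.
RT = 250 + 130 × 2.000 = 510.00 ms.

510 ms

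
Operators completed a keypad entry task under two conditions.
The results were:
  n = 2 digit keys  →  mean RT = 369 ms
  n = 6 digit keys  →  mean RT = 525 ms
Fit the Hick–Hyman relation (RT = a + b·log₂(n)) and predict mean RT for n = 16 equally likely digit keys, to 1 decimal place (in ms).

With log₂ n on the abscissa the relation is linear; from the two conditions:
  b = (525 − 369) / (log₂ 6 − log₂ 2) = 156 / (2.5850 − 1) = 98.425 ms/bit
  a = 369 − 98.425 × 1 = 270.575 ms
Then RT(16) = 270.575 + 98.425 × log₂ 16 = 270.575 + 98.425 × 4 ≈ 664.275 ms.

664.3 ms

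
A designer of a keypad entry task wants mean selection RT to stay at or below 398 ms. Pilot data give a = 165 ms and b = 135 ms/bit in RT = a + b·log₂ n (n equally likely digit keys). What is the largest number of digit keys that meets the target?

Information budget: (398 − 165)/135 = 1.7259 bits, so n ≤ 2^1.7259 = 3.308 → at most 3.

3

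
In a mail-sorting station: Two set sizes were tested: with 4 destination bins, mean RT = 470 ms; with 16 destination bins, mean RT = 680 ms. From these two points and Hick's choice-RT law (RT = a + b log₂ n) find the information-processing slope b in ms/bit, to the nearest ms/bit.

105 ms/bit

Slope: b = (680 − 470) / (log₂ 16 − log₂ 4) = 210/2.0000 = 105 ms/bit.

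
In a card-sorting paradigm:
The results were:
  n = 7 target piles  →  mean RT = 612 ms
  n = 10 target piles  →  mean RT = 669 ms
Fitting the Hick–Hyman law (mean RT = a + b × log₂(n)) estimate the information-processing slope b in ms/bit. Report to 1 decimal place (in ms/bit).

110.8 ms/bit

b = (RT₂ − RT₁)/(log₂ n₂ − log₂ n₁) = (669 − 612)/(3.3219 − 2.8074) = 110.771 ms/bit.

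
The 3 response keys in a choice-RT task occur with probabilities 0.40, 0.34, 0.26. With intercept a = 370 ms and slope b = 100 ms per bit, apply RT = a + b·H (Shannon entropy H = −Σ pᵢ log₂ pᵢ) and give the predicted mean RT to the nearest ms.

Entropy contributions −pᵢ log₂ pᵢ: 0.5288, 0.5292, 0.5053; sum H = 1.5632 bits.
RT = a + bH = 370 + 100·1.5632 = 526.32 ms.

526 ms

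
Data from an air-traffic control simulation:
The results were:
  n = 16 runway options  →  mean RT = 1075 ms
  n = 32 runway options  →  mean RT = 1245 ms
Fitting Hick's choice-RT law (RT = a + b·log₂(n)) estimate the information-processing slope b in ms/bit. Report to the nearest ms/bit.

170 ms/bit

Slope: b = (1245 − 1075) / (log₂ 32 − log₂ 16) = 170/1.0000 = 170 ms/bit.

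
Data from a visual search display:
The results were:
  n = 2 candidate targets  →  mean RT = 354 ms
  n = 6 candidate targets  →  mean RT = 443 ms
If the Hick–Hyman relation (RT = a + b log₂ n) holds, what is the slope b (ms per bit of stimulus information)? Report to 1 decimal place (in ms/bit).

The slope on a log₂ axis is (443 − 354) / (2.5850 − 1) = 56.153 ms/bit.

56.2 ms/bit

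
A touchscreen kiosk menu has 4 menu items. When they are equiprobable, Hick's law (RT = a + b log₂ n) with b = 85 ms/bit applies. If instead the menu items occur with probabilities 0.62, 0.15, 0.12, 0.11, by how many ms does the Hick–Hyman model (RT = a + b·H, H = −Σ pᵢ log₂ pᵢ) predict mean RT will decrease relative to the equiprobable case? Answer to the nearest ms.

The RT saving is b·ΔH. Equiprobable H₀ = log₂(4) = 2.0000 bits; with the given probabilities H = 1.5555 bits.
b·(H₀ − H) = 85 × (2.0000 − 1.5555) = 37.78 ms.

38 ms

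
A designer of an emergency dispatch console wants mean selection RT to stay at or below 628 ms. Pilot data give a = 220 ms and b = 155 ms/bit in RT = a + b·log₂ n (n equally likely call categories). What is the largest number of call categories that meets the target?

Set 220 + 155·log₂ n ≤ 628 → log₂ n ≤ (628 − 220)/155 = 2.6323.
So n ≤ 2^2.6323 = 6.200; the largest integer n is 6.

6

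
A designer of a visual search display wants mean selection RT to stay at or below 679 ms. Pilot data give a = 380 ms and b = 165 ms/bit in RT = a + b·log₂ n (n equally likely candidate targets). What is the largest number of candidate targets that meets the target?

3

Set 380 + 165·log₂ n ≤ 679 → log₂ n ≤ (679 − 380)/165 = 1.8121.
So n ≤ 2^1.8121 = 3.512; the largest integer n is 3.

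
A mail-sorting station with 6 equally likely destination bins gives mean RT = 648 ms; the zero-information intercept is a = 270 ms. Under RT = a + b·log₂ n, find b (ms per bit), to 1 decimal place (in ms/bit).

146.2 ms/bit

log₂(6) = 2.5850 bits.
b = (RT − a)/log₂ n = (648 − 270) / 2.5850 = 146.230 ms/bit.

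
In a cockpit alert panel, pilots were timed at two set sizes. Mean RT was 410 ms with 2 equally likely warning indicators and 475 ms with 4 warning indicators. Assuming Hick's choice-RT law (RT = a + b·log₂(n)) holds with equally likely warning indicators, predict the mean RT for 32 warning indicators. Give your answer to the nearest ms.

670 ms

With log₂ n on the abscissa the relation is linear; from the two conditions:
  b = (475 − 410) / (log₂ 4 − log₂ 2) = 65 / (2 − 1) = 65 ms/bit
  a = 410 − 65 × 1 = 345 ms
Then RT(32) = 345 + 65 × log₂ 32 = 345 + 65 × 5 ≈ 670.000 ms.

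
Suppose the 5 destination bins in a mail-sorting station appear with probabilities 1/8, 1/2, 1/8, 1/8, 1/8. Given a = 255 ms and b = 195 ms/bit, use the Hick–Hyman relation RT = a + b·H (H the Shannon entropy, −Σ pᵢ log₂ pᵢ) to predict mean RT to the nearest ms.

Each term −pᵢ log₂ pᵢ: 0.125·3 + 0.5·1 + 0.125·3 + 0.125·3 + 0.125·3; summed, H = 2.000 bits.
Mean RT = a + bH = 255 + 195·2.000 = 645.00 ms.

645 ms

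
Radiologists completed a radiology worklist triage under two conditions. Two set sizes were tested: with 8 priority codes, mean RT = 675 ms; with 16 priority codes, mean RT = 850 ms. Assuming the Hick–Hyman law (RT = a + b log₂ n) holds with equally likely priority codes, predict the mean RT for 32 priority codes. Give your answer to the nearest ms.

1025 ms

Solve the two-equation system in a and b:
  b = (850 − 675) / (log₂ 16 − log₂ 8) = 175 / (4 − 3) = 175 ms/bit
  a = 675 − 175 × 3 = 150 ms
Then RT(32) = 150 + 175 × log₂ 32 = 150 + 175 × 5 ≈ 1025.000 ms.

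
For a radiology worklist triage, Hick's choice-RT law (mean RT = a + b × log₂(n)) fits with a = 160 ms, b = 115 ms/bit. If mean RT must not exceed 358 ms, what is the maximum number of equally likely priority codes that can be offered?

115·log₂ n ≤ 358 − 160 = 198, giving log₂ n ≤ 1.7217 and n ≤ 3.298. The largest whole number is 3.

3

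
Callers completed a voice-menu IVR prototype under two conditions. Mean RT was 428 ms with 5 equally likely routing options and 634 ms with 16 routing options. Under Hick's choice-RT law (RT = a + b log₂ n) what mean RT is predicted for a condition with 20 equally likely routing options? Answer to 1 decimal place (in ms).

Fit slope and intercept:
  b = (634 − 428) / (log₂ 16 − log₂ 5) = 206 / (4 − 2.3219) = 122.760 ms/bit
  a = 428 − 122.760 × 2.3219 = 142.960 ms
Then RT(20) = 142.960 + 122.760 × log₂ 20 = 142.960 + 122.760 × 4.3219 ≈ 673.520 ms.

673.5 ms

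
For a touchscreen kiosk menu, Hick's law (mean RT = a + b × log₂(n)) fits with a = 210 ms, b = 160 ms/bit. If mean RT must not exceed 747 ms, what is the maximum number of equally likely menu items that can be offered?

10

Information budget: (747 − 210)/160 = 3.3563 bits, so n ≤ 2^3.3563 = 10.241 → at most 10.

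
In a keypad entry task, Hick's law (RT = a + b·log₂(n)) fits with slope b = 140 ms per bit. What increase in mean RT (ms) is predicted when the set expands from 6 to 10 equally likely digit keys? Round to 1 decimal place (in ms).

Only the slope matters, since a is common to both: ΔRT = b·log₂(n₂/n₁).
log₂(10) − log₂(6) = 3.3219 − 2.5850 = 0.7370.
ΔRT = 140 × 0.7370 = 103.175 ms.

103.2 ms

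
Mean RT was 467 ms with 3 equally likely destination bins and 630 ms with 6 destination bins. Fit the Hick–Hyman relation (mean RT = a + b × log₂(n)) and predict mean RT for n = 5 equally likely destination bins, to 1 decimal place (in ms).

Solve the two-equation system in a and b:
  b = (630 − 467) / (log₂ 6 − log₂ 3) = 163 / (2.5850 − 1.5850) = 163.000 ms/bit
  a = 467 − 163.000 × 1.5850 = 208.651 ms
Then RT(5) = 208.651 + 163.000 × log₂ 5 = 208.651 + 163.000 × 2.3219 ≈ 587.125 ms.

587.1 ms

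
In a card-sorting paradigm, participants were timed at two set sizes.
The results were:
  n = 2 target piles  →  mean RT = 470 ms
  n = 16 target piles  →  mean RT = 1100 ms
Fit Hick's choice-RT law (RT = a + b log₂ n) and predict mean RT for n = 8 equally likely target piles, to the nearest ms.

890 ms

With log₂ n on the abscissa the relation is linear; from the two conditions:
  b = (1100 − 470) / (log₂ 16 − log₂ 2) = 630 / (4 − 1) = 210 ms/bit
  a = 470 − 210 × 1 = 260 ms
Then RT(8) = 260 + 210 × log₂ 8 = 260 + 210 × 3 ≈ 890.000 ms.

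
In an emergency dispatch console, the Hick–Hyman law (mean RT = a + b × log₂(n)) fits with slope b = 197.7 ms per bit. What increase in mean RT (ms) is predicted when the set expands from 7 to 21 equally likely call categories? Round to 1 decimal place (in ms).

313.3 ms

Only the slope matters, since a is common to both: ΔRT = b·log₂(n₂/n₁).
log₂(21) − log₂(7) = 4.3923 − 2.8074 = 1.5850.
ΔRT = 197.7 × 1.5850 = 313.347 ms.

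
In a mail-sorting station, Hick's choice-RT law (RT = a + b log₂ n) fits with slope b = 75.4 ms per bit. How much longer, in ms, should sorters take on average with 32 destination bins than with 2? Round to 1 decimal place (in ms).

Only the slope matters, since a is common to both: ΔRT = b·log₂(n₂/n₁).
log₂(32) − log₂(2) = log₂(32/2) = log₂(16) = 4.
ΔRT = 75.4 × 4.0000 = 301.600 ms.

301.6 ms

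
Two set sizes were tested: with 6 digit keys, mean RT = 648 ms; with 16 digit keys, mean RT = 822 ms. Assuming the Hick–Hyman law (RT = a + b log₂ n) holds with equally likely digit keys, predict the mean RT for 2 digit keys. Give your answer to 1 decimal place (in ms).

With log₂ n on the abscissa the relation is linear; from the two conditions:
  b = (822 − 648) / (log₂ 16 − log₂ 6) = 174 / (4 − 2.5850) = 122.965 ms/bit
  a = 648 − 122.965 × 2.5850 = 330.140 ms
Then RT(2) = 330.140 + 122.965 × log₂ 2 = 330.140 + 122.965 × 1 ≈ 453.105 ms.

453.1 ms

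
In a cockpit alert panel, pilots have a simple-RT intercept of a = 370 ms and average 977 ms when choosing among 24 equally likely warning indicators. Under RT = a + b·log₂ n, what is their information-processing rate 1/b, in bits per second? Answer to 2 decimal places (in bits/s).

7.55 bits/s

b = (977 − 370)/log₂ 24 = 607/4.5850 = 132.389 ms per bit = 0.13239 s/bit; the reciprocal is 7.553 bits/s.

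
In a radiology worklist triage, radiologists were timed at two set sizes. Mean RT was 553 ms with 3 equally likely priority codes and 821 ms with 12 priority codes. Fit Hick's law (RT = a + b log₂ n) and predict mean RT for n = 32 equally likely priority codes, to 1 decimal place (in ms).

Solve the two-equation system in a and b:
  b = (821 − 553) / (log₂ 12 − log₂ 3) = 268 / (3.5850 − 1.5850) = 134.000 ms/bit
  a = 553 − 134.000 × 1.5850 = 340.615 ms
Then RT(32) = 340.615 + 134.000 × log₂ 32 = 340.615 + 134.000 × 5 ≈ 1010.615 ms.

1010.6 ms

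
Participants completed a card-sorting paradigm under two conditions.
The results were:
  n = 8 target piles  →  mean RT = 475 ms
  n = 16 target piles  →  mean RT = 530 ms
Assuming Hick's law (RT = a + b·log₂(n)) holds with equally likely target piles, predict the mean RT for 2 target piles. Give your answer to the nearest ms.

365 ms

Solve the two-equation system in a and b:
  b = (530 − 475) / (log₂ 16 − log₂ 8) = 55 / (4 − 3) = 55 ms/bit
  a = 475 − 55 × 3 = 310 ms
Then RT(2) = 310 + 55 × log₂ 2 = 310 + 55 × 1 ≈ 365.000 ms.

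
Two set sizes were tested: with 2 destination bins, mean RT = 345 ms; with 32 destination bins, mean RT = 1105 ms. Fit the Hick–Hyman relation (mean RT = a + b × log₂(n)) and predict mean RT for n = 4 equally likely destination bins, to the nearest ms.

535 ms

RT is linear in log₂ n, so two points fix the line:
  b = (1105 − 345) / (log₂ 32 − log₂ 2) = 760 / (5 − 1) = 190 ms/bit
  a = 345 − 190 × 1 = 155 ms
Then RT(4) = 155 + 190 × log₂ 4 = 155 + 190 × 2 ≈ 535.000 ms.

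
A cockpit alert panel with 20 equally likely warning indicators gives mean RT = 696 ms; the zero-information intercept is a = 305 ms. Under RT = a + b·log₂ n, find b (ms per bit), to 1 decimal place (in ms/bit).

20 alternatives carry log₂ 20 = 4.3219 bits; the choice cost is 696 − 305 = 391 ms, so b = 391/4.3219 = 90.469 ms/bit.

90.5 ms/bit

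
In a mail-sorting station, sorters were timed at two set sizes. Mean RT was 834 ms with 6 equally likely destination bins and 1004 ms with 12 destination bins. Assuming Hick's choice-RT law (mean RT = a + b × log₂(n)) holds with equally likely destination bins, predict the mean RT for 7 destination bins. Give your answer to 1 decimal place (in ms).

871.8 ms

Solve the two-equation system in a and b:
  b = (1004 − 834) / (log₂ 12 − log₂ 6) = 170 / (3.5850 − 2.5850) = 170.000 ms/bit
  a = 834 − 170.000 × 2.5850 = 394.556 ms
Then RT(7) = 394.556 + 170.000 × log₂ 7 = 394.556 + 170.000 × 2.8074 ≈ 871.807 ms.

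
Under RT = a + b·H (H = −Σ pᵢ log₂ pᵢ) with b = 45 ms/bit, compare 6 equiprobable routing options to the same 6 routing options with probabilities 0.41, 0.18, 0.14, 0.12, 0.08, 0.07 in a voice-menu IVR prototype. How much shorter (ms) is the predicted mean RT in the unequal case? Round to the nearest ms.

13 ms

Equiprobable entropy H₀ = log₂ 6 = 2.5850 bits.
Skewed entropy H = −Σ pᵢ log₂ pᵢ = 2.2969 bits.
ΔRT = b·(H₀ − H) = 45 × 0.2880 = 12.96 ms.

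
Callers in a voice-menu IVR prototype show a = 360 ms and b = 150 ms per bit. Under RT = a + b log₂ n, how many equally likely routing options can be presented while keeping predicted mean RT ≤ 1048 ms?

24

Set 360 + 150·log₂ n ≤ 1048 → log₂ n ≤ (1048 − 360)/150 = 4.5867.
So n ≤ 2^4.5867 = 24.028; the largest integer n is 24.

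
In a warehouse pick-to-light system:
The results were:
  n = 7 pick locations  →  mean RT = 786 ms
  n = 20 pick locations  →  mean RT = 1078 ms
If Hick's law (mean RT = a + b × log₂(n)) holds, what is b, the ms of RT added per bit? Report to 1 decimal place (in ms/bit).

192.8 ms/bit

Slope: b = (1078 − 786) / (log₂ 20 − log₂ 7) = 292/1.5146 = 192.794 ms/bit.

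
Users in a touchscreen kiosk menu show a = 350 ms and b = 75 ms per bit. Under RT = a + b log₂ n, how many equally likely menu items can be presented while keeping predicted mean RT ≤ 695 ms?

24

Set 350 + 75·log₂ n ≤ 695 → log₂ n ≤ (695 − 350)/75 = 4.6000.
So n ≤ 2^4.6000 = 24.251; the largest integer n is 24.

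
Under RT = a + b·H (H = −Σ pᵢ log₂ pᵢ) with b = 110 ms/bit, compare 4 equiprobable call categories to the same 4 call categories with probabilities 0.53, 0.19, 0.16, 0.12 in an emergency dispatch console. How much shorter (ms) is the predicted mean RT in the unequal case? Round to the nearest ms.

30 ms

The RT saving is b·ΔH. Equiprobable H₀ = log₂(4) = 2.0000 bits; with the given probabilities H = 1.7308 bits.
b·(H₀ − H) = 110 × (2.0000 − 1.7308) = 29.62 ms.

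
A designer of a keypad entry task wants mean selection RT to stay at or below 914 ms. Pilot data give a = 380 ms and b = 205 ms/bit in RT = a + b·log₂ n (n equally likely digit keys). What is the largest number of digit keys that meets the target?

205·log₂ n ≤ 914 − 380 = 534, giving log₂ n ≤ 2.6049 and n ≤ 6.083. The largest whole number is 6.

6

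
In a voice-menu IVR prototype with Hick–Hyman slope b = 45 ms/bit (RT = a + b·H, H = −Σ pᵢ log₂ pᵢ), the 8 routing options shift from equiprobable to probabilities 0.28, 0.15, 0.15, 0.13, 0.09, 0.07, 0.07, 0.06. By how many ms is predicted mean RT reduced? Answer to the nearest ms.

The RT saving is b·ΔH. Equiprobable H₀ = log₂(8) = 3.0000 bits; with the given probabilities H = 2.8113 bits.
b·(H₀ − H) = 45 × (3.0000 − 2.8113) = 8.49 ms.

8 ms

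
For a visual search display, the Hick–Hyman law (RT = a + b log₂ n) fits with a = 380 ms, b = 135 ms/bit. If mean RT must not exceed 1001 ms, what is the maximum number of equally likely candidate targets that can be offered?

Set 380 + 135·log₂ n ≤ 1001 → log₂ n ≤ (1001 − 380)/135 = 4.6000.
So n ≤ 2^4.6000 = 24.251; the largest integer n is 24.

24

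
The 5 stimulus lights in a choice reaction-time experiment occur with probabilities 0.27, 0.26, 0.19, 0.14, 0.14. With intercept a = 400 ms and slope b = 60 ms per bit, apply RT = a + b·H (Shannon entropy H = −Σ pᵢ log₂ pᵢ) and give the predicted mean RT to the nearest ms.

Entropy contributions −pᵢ log₂ pᵢ: 0.5100, 0.5053, 0.4552, 0.3971, 0.3971; sum H = 2.2648 bits.
RT = a + bH = 400 + 60·2.2648 = 535.89 ms.

536 ms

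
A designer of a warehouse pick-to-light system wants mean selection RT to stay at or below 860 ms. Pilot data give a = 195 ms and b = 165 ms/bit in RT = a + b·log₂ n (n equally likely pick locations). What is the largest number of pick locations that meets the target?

165·log₂ n ≤ 860 − 195 = 665, giving log₂ n ≤ 4.0303 and n ≤ 16.340. The largest whole number is 16.

16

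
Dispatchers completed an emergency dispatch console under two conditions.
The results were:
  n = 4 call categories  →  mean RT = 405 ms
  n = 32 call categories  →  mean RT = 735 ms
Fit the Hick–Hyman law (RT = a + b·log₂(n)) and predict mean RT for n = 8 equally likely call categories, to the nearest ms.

RT is linear in log₂ n, so two points fix the line:
  b = (735 − 405) / (log₂ 32 − log₂ 4) = 330 / (5 − 2) = 110 ms/bit
  a = 405 − 110 × 2 = 185 ms
Then RT(8) = 185 + 110 × log₂ 8 = 185 + 110 × 3 ≈ 515.000 ms.

515 ms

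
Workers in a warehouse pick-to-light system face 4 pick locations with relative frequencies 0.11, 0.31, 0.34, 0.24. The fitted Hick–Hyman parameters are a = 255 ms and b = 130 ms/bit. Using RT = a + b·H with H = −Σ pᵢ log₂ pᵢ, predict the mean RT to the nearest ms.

Entropy contributions −pᵢ log₂ pᵢ: 0.3503, 0.5238, 0.5292, 0.4941; sum H = 1.8974 bits.
RT = a + bH = 255 + 130·1.8974 = 501.66 ms.

502 ms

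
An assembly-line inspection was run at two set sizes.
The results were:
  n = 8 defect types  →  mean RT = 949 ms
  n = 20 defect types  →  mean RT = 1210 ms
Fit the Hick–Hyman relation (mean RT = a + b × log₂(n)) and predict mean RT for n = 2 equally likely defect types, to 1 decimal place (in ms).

Fit slope and intercept:
  b = (1210 − 949) / (log₂ 20 − log₂ 8) = 261 / (4.3219 − 3) = 197.439 ms/bit
  a = 949 − 197.439 × 3 = 356.683 ms
Then RT(2) = 356.683 + 197.439 × log₂ 2 = 356.683 + 197.439 × 1 ≈ 554.122 ms.

554.1 ms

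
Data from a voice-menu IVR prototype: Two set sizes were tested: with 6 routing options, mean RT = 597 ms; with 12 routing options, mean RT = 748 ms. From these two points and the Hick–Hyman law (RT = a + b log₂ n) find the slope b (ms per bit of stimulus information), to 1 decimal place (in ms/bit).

151.0 ms/bit

b = (RT₂ − RT₁)/(log₂ n₂ − log₂ n₁) = (748 − 597)/(3.5850 − 2.5850) = 151.000 ms/bit.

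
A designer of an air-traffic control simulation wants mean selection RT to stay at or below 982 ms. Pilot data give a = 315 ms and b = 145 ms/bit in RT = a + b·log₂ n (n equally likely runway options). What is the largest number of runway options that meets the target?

Set 315 + 145·log₂ n ≤ 982 → log₂ n ≤ (982 − 315)/145 = 4.6000.
So n ≤ 2^4.6000 = 24.251; the largest integer n is 24.

24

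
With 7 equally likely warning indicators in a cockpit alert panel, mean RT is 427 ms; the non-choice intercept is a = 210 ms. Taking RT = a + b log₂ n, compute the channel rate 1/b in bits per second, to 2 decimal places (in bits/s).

12.94 bits/s

b = (427 − 210)/log₂ 7 = 217/2.8074 = 77.297 ms per bit = 0.07730 s/bit; the reciprocal is 12.937 bits/s.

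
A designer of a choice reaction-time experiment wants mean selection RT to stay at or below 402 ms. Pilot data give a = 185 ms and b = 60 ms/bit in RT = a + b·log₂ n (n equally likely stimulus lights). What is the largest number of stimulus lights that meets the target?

Set 185 + 60·log₂ n ≤ 402 → log₂ n ≤ (402 − 185)/60 = 3.6167.
So n ≤ 2^3.6167 = 12.267; the largest integer n is 12.

12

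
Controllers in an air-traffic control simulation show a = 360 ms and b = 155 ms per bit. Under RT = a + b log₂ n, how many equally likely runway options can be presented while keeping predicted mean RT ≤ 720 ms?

5

Set 360 + 155·log₂ n ≤ 720 → log₂ n ≤ (720 − 360)/155 = 2.3226.
So n ≤ 2^2.3226 = 5.002; the largest integer n is 5.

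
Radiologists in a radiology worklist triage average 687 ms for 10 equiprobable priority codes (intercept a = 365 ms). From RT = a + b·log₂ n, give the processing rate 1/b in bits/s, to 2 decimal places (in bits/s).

b = (687 − 365)/log₂ 10 = 322/3.3219 = 96.932 ms per bit = 0.09693 s/bit; the reciprocal is 10.317 bits/s.

10.32 bits/s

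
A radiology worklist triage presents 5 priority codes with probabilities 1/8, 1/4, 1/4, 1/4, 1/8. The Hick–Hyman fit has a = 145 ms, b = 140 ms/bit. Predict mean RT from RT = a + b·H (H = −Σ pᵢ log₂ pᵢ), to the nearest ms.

460 ms

Each term −pᵢ log₂ pᵢ: 0.125·3 + 0.25·2 + 0.25·2 + 0.25·2 + 0.125·3; summed, H = 2.250 bits.
Mean RT = a + bH = 145 + 140·2.250 = 460.00 ms.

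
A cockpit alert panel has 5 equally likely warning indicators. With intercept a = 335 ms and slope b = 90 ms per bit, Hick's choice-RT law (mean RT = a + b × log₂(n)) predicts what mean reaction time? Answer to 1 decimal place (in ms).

544.0 ms

log₂(5) = 2.3219 bits, so RT = 335 + 90 × 2.3219 ≈ 543.974 ms.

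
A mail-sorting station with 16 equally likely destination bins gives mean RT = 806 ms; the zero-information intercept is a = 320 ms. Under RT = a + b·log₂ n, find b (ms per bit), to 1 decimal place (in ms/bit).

b = (806 − 320) / log₂(16) = 486 / 4 = 121.500 ms/bit.

121.5 ms/bit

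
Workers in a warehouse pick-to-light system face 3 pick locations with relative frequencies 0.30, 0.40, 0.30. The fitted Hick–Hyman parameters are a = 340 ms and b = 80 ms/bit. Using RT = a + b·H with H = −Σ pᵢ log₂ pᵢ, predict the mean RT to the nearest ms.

Entropy contributions −pᵢ log₂ pᵢ: 0.5211, 0.5288, 0.5211; sum H = 1.5710 bits.
RT = a + bH = 340 + 80·1.5710 = 465.68 ms.

466 ms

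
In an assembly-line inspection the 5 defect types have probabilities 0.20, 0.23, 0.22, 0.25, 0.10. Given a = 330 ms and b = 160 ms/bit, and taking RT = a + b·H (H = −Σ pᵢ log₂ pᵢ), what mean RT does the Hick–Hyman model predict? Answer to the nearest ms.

692 ms

Entropy contributions −pᵢ log₂ pᵢ: 0.4644, 0.4877, 0.4806, 0.5000, 0.3322; sum H = 2.2648 bits.
RT = a + bH = 330 + 160·2.2648 = 692.37 ms.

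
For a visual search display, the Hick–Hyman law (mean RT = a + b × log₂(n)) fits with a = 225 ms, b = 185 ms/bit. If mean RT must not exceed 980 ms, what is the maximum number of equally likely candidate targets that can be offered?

185·log₂ n ≤ 980 − 225 = 755, giving log₂ n ≤ 4.0811 and n ≤ 16.925. The largest whole number is 16.

16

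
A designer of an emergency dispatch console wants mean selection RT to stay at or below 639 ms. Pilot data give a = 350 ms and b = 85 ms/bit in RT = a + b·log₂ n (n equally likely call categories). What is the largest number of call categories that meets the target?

10

Set 350 + 85·log₂ n ≤ 639 → log₂ n ≤ (639 − 350)/85 = 3.4000.
So n ≤ 2^3.4000 = 10.556; the largest integer n is 10.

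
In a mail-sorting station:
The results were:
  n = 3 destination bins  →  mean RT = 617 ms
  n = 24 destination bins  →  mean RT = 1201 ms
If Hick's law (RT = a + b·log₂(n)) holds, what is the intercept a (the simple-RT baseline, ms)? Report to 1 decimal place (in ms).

308.5 ms

The slope on a log₂ axis is (1201 − 617) / (4.5850 − 1.5850) = 194.667 ms/bit.
a = RT₁ − b·log₂ n₁ = 617 − 194.667 × 1.5850 = 308.461 ms.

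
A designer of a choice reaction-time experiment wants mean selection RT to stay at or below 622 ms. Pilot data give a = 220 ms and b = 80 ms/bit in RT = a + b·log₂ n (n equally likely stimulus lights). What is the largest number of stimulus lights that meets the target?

80·log₂ n ≤ 622 − 220 = 402, giving log₂ n ≤ 5.0250 and n ≤ 32.559. The largest whole number is 32.

32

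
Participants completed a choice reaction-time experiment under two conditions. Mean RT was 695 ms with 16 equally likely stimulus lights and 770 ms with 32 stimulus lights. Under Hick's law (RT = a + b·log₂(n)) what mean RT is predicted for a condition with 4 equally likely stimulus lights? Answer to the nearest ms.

545 ms

With log₂ n on the abscissa the relation is linear; from the two conditions:
  b = (770 − 695) / (log₂ 32 − log₂ 16) = 75 / (5 − 4) = 75 ms/bit
  a = 695 − 75 × 4 = 395 ms
Then RT(4) = 395 + 75 × log₂ 4 = 395 + 75 × 2 ≈ 545.000 ms.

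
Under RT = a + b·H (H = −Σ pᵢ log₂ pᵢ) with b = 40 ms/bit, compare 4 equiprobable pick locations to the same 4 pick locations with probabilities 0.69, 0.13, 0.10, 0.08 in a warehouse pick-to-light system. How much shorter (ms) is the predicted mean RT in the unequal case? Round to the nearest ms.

25 ms

The RT saving is b·ΔH. Equiprobable H₀ = log₂(4) = 2.0000 bits; with the given probabilities H = 1.3757 bits.
b·(H₀ − H) = 40 × (2.0000 − 1.3757) = 24.97 ms.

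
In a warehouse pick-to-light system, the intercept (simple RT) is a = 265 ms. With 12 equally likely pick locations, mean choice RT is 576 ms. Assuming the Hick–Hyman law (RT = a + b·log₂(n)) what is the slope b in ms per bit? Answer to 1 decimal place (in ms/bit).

86.8 ms/bit

12 alternatives carry log₂ 12 = 3.5850 bits; the choice cost is 576 − 265 = 311 ms, so b = 311/3.5850 = 86.751 ms/bit.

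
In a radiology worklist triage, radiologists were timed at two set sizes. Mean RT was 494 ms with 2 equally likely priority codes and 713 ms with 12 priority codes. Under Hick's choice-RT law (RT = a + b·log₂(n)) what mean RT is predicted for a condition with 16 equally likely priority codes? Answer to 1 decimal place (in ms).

Solve the two-equation system in a and b:
  b = (713 − 494) / (log₂ 12 − log₂ 2) = 219 / (3.5850 − 1) = 84.721 ms/bit
  a = 494 − 84.721 × 1 = 409.279 ms
Then RT(16) = 409.279 + 84.721 × log₂ 16 = 409.279 + 84.721 × 4 ≈ 748.162 ms.

748.2 ms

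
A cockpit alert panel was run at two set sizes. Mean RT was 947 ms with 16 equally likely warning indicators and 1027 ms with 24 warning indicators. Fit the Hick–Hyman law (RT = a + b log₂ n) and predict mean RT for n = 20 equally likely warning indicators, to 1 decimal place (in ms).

RT is linear in log₂ n, so two points fix the line:
  b = (1027 − 947) / (log₂ 24 − log₂ 16) = 80 / (4.5850 − 4) = 136.761 ms/bit
  a = 947 − 136.761 × 4 = 399.956 ms
Then RT(20) = 399.956 + 136.761 × log₂ 20 = 399.956 + 136.761 × 4.3219 ≈ 991.027 ms.

991.0 ms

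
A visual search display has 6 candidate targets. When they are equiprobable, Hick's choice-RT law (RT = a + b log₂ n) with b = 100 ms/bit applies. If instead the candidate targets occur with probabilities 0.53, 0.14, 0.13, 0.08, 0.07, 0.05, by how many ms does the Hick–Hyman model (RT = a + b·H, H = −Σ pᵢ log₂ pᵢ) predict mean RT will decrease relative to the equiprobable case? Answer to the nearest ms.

54 ms

Equiprobable entropy H₀ = log₂ 6 = 2.5850 bits.
Skewed entropy H = −Σ pᵢ log₂ pᵢ = 2.0414 bits.
ΔRT = b·(H₀ − H) = 100 × 0.5436 = 54.36 ms.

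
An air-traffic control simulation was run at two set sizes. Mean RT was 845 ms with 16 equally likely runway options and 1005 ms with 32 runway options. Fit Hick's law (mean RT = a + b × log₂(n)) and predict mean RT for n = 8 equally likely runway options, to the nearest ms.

685 ms

RT is linear in log₂ n, so two points fix the line:
  b = (1005 − 845) / (log₂ 32 − log₂ 16) = 160 / (5 − 4) = 160 ms/bit
  a = 845 − 160 × 4 = 205 ms
Then RT(8) = 205 + 160 × log₂ 8 = 205 + 160 × 3 ≈ 685.000 ms.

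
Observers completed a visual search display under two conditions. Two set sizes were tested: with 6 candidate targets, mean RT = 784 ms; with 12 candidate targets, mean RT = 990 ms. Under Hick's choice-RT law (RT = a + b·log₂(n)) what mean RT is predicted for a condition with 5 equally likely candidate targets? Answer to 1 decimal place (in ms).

729.8 ms

Fit slope and intercept:
  b = (990 − 784) / (log₂ 12 − log₂ 6) = 206 / (3.5850 − 2.5850) = 206.000 ms/bit
  a = 784 − 206.000 × 2.5850 = 251.498 ms
Then RT(5) = 251.498 + 206.000 × log₂ 5 = 251.498 + 206.000 × 2.3219 ≈ 729.815 ms.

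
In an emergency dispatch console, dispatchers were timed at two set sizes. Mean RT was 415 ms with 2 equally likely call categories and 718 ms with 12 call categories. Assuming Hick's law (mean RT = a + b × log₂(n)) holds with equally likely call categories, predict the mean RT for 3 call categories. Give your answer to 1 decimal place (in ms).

483.6 ms

Fit slope and intercept:
  b = (718 − 415) / (log₂ 12 − log₂ 2) = 303 / (3.5850 − 1) = 117.216 ms/bit
  a = 415 − 117.216 × 1 = 297.784 ms
Then RT(3) = 297.784 + 117.216 × log₂ 3 = 297.784 + 117.216 × 1.5850 ≈ 483.567 ms.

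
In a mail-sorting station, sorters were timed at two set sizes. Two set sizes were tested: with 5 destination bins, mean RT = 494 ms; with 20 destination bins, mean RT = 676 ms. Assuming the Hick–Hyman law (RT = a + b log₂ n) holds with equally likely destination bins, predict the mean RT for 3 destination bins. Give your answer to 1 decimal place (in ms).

426.9 ms

Fit slope and intercept:
  b = (676 − 494) / (log₂ 20 − log₂ 5) = 182 / (4.3219 − 2.3219) = 91.000 ms/bit
  a = 494 − 91.000 × 2.3219 = 282.705 ms
Then RT(3) = 282.705 + 91.000 × log₂ 3 = 282.705 + 91.000 × 1.5850 ≈ 426.936 ms.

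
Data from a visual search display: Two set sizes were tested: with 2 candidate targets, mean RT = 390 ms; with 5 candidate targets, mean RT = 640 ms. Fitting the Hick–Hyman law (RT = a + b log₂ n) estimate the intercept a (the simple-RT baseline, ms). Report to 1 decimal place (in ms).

200.9 ms

The slope on a log₂ axis is (640 − 390) / (2.3219 − 1) = 189.118 ms/bit.
a = RT₁ − b·log₂ n₁ = 390 − 189.118 × 1 = 200.882 ms.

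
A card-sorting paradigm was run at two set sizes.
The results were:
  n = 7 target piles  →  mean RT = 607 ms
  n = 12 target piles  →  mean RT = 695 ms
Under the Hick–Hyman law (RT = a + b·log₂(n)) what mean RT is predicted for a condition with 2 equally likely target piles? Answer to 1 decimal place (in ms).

Fit slope and intercept:
  b = (695 − 607) / (log₂ 12 − log₂ 7) = 88 / (3.5850 − 2.8074) = 113.168 ms/bit
  a = 607 − 113.168 × 2.8074 = 289.298 ms
Then RT(2) = 289.298 + 113.168 × log₂ 2 = 289.298 + 113.168 × 1 ≈ 402.466 ms.

402.5 ms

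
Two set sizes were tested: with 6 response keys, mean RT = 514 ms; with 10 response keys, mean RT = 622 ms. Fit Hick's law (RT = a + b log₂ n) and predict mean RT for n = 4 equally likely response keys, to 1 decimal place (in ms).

428.3 ms

Solve the two-equation system in a and b:
  b = (622 − 514) / (log₂ 10 − log₂ 6) = 108 / (3.3219 − 2.5850) = 146.547 ms/bit
  a = 514 − 146.547 × 2.5850 = 135.182 ms
Then RT(4) = 135.182 + 146.547 × log₂ 4 = 135.182 + 146.547 × 2 ≈ 428.276 ms.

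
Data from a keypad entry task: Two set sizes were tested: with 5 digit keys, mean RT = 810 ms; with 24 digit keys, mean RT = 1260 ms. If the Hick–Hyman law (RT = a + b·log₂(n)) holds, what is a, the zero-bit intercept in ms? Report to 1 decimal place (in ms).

Slope: b = (1260 − 810) / (log₂ 24 − log₂ 5) = 450/2.2630 = 198.848 ms/bit.
a = RT₁ − b·log₂ n₁ = 810 − 198.848 × 2.3219 = 348.289 ms.

348.3 ms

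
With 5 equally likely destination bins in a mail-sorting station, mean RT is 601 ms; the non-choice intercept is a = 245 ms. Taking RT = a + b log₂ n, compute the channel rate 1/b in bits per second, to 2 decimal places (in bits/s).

b = (601 − 245)/log₂ 5 = 356/2.3219 = 153.321 ms per bit = 0.15332 s/bit; the reciprocal is 6.522 bits/s.

6.52 bits/s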